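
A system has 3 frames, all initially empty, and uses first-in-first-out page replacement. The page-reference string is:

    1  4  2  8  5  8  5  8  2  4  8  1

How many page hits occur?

1 → fault, frames [1]
4 → fault, frames [1, 4]
2 → fault, frames [1, 4, 2]
8 → fault, evict 1, frames [4, 2, 8]
5 → fault, evict 4, frames [2, 8, 5]
8 → hit
5 → hit
8 → hit
2 → hit
4 → fault, evict 2, frames [8, 5, 4]
8 → hit
1 → fault, evict 8, frames [5, 4, 1]
Hits: 5.

5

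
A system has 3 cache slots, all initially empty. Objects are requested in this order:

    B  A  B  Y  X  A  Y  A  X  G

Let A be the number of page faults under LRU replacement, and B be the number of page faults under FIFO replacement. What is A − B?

Under LRU: F F . F F F . . . F → 6 faults.
Under FIFO: F F . F F . . . . F → 5 faults.
A − B = 6 − 5 = 1.

1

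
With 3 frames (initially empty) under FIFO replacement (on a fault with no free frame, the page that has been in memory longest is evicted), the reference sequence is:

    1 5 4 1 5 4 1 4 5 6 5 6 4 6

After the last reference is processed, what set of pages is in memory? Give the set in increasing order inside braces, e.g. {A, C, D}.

{4, 5, 6}

1: fault, frames [1]
5: fault, frames [1, 5]
4: fault, frames [1, 5, 4]
1: hit
5: hit
4: hit
1: hit
4: hit
5: hit
6: fault, evict 1, frames [5, 4, 6]
5: hit
6: hit
4: hit
6: hit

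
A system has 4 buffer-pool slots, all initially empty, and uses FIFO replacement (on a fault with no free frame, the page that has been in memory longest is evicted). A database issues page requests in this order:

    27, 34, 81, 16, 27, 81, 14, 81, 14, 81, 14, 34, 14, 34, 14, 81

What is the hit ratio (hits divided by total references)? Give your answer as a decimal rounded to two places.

27 → miss, frames {27}
34 → miss, frames {27,34}
81 → miss, frames {27,34,81}
16 → miss, frames {27,34,81,16}
27 → hit
81 → hit
14 → miss, evict 27, frames {34,81,16,14}
81 → hit
14 → hit
81 → hit
14 → hit
34 → hit
14 → hit
34 → hit
14 → hit
81 → hit
Hits: 11 of 16 references → 11/16 = 0.6875.

0.69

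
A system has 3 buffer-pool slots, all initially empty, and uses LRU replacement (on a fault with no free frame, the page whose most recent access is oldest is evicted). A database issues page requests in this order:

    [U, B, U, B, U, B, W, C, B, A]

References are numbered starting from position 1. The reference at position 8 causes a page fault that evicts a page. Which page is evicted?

pos 1: U → fault, frames [U]
pos 2: B → fault, frames [U, B]
pos 3: U → hit
pos 4: B → hit
pos 5: U → hit
pos 6: B → hit
pos 7: W → fault, frames [U, B, W]
pos 8: C → fault, evict U, frames [B, W, C]
At position 8, page U is evicted.

U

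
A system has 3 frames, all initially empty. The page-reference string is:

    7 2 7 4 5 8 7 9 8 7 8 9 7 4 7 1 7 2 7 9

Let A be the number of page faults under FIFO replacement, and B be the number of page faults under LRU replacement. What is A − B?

Under FIFO: F F . F F F F F . . . . . F . F F F . F → 12 faults.
Under LRU: F F . F F F F F . . . . . F . F . F . F → 11 faults.
A − B = 12 − 11 = 1.

1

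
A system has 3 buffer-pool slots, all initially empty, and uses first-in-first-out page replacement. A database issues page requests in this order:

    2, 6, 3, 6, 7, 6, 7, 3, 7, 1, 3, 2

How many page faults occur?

2 -> fault, frames {2}
6 -> fault, frames {2,6}
3 -> fault, frames {2,6,3}
6 -> hit
7 -> fault, evict 2, frames {6,3,7}
6 -> hit
7 -> hit
3 -> hit
7 -> hit
1 -> fault, evict 6, frames {3,7,1}
3 -> hit
2 -> fault, evict 3, frames {7,1,2}
Page faults: 6.

6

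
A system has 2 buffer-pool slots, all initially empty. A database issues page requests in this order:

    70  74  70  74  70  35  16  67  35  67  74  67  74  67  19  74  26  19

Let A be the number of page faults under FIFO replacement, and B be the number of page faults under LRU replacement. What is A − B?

Under FIFO: F F . . . F F F F . F F . . F F F F → 12 faults.
Under LRU: F F . . . F F F F . F . . . F F F F → 11 faults.
A − B = 12 − 11 = 1.

1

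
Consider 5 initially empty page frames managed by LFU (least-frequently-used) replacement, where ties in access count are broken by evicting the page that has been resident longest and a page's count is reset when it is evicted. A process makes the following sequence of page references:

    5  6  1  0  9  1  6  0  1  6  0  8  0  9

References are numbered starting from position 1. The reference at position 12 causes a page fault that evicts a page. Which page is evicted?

5

pos 1: 5 → miss, frames {5}
pos 2: 6 → miss, frames {5,6}
pos 3: 1 → miss, frames {5,6,1}
pos 4: 0 → miss, frames {5,6,1,0}
pos 5: 9 → miss, frames {5,6,1,0,9}
pos 6: 1 → hit
pos 7: 6 → hit
pos 8: 0 → hit
pos 9: 1 → hit
pos 10: 6 → hit
pos 11: 0 → hit
pos 12: 8 → miss, evict 5, frames {6,1,0,9,8}
At position 12, page 5 is evicted.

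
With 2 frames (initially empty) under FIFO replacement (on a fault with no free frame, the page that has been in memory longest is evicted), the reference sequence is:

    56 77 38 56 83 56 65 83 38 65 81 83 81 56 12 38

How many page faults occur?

12

56: fault, frames [56]
77: fault, frames [56, 77]
38: fault, evict 56, frames [77, 38]
56: fault, evict 77, frames [38, 56]
83: fault, evict 38, frames [56, 83]
56: hit
65: fault, evict 56, frames [83, 65]
83: hit
38: fault, evict 83, frames [65, 38]
65: hit
81: fault, evict 65, frames [38, 81]
83: fault, evict 38, frames [81, 83]
81: hit
56: fault, evict 81, frames [83, 56]
12: fault, evict 83, frames [56, 12]
38: fault, evict 56, frames [12, 38]
Page faults: 12.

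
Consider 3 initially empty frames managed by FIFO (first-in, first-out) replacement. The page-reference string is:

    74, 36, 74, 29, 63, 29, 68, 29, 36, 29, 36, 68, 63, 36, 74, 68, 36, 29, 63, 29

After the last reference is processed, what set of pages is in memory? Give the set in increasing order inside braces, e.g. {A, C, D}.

74 -> miss, frames [74]
36 -> miss, frames [74, 36]
74 -> hit
29 -> miss, frames [74, 36, 29]
63 -> miss, evict 74, frames [36, 29, 63]
29 -> hit
68 -> miss, evict 36, frames [29, 63, 68]
29 -> hit
36 -> miss, evict 29, frames [63, 68, 36]
29 -> miss, evict 63, frames [68, 36, 29]
36 -> hit
68 -> hit
63 -> miss, evict 68, frames [36, 29, 63]
36 -> hit
74 -> miss, evict 36, frames [29, 63, 74]
68 -> miss, evict 29, frames [63, 74, 68]
36 -> miss, evict 63, frames [74, 68, 36]
29 -> miss, evict 74, frames [68, 36, 29]
63 -> miss, evict 68, frames [36, 29, 63]
29 -> hit

{29, 36, 63}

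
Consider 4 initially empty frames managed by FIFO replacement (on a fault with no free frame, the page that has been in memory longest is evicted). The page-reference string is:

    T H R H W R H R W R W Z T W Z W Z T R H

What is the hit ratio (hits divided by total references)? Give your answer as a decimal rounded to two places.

T: fault, frames {T}
H: fault, frames {T,H}
R: fault, frames {T,H,R}
H: hit
W: fault, frames {T,H,R,W}
R: hit
H: hit
R: hit
W: hit
R: hit
W: hit
Z: fault, evict T, frames {H,R,W,Z}
T: fault, evict H, frames {R,W,Z,T}
W: hit
Z: hit
W: hit
Z: hit
T: hit
R: hit
H: fault, evict R, frames {W,Z,T,H}
Hits: 13 of 20 references → 13/20 = 0.6500.

0.65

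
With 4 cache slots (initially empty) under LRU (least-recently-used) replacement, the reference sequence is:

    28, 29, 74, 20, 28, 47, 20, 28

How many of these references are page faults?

5

28 -> fault, frames [28]
29 -> fault, frames [28, 29]
74 -> fault, frames [28, 29, 74]
20 -> fault, frames [28, 29, 74, 20]
28 -> hit
47 -> fault, evict 29, frames [74, 20, 28, 47]
20 -> hit
28 -> hit
Page faults: 5.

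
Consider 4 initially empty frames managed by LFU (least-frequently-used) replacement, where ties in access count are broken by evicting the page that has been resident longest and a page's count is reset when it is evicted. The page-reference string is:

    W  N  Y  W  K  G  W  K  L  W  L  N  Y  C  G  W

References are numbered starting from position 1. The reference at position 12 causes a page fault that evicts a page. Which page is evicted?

pos 1: W: miss, frames [W]
pos 2: N: miss, frames [W, N]
pos 3: Y: miss, frames [W, N, Y]
pos 4: W: hit
pos 5: K: miss, frames [W, N, Y, K]
pos 6: G: miss, evict N, frames [W, Y, K, G]
pos 7: W: hit
pos 8: K: hit
pos 9: L: miss, evict Y, frames [W, K, G, L]
pos 10: W: hit
pos 11: L: hit
pos 12: N: miss, evict G, frames [W, K, L, N]
At position 12, page G is evicted.

G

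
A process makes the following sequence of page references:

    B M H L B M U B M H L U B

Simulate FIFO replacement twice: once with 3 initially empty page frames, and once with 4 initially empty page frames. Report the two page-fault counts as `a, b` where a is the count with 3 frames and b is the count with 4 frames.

3 frames: F F F F F F F . . F F . F → 10 faults.
4 frames: F F F F . . F F F F F F F → 11 faults.
11 > 10: adding a frame increased faults — Belady's anomaly.

10, 11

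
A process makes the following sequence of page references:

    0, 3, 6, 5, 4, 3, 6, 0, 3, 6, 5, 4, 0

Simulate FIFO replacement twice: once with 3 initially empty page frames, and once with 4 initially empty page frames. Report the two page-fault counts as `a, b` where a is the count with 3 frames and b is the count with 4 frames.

10, 11

3 frames: F F F F F F F F . . F F . → 10 faults.
4 frames: F F F F F . . F F F F F F → 11 faults.
11 > 10: adding a frame increased faults — Belady's anomaly.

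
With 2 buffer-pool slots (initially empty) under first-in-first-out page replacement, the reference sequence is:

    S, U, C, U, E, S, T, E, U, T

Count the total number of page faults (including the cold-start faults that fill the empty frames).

S -> miss, frames (S)
U -> miss, frames (S U)
C -> miss, evict S, frames (U C)
U -> hit
E -> miss, evict U, frames (C E)
S -> miss, evict C, frames (E S)
T -> miss, evict E, frames (S T)
E -> miss, evict S, frames (T E)
U -> miss, evict T, frames (E U)
T -> miss, evict E, frames (U T)
Page faults: 9.

9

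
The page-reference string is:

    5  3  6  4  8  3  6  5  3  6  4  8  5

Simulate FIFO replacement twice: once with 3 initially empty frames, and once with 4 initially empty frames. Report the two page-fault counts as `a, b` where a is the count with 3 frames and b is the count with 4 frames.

10, 11

3 frames: F F F F F F F F . . F F . → 10 faults.
4 frames: F F F F F . . F F F F F F → 11 faults.
11 > 10: adding a frame increased faults — Belady's anomaly.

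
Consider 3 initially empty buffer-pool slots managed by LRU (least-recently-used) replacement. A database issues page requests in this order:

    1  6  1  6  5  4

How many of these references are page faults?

4

1 -> miss, frames [1]
6 -> miss, frames [1, 6]
1 -> hit
6 -> hit
5 -> miss, frames [1, 6, 5]
4 -> miss, evict 1, frames [6, 5, 4]
Page faults: 4.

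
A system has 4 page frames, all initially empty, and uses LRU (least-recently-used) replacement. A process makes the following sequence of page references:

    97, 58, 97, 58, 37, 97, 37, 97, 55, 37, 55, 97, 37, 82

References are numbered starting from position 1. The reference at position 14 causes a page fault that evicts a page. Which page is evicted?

pos 1: 97 -> fault, frames {97}
pos 2: 58 -> fault, frames {97,58}
pos 3: 97 -> hit
pos 4: 58 -> hit
pos 5: 37 -> fault, frames {97,58,37}
pos 6: 97 -> hit
pos 7: 37 -> hit
pos 8: 97 -> hit
pos 9: 55 -> fault, frames {58,37,97,55}
pos 10: 37 -> hit
pos 11: 55 -> hit
pos 12: 97 -> hit
pos 13: 37 -> hit
pos 14: 82 -> fault, evict 58, frames {55,97,37,82}
At position 14, page 58 is evicted.

58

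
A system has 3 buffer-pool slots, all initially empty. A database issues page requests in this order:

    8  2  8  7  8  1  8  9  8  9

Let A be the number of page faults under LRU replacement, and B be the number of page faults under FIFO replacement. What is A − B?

Under LRU: F F . F . F . F . . → 5 faults.
Under FIFO: F F . F . F F F . . → 6 faults.
A − B = 5 − 6 = -1.

-1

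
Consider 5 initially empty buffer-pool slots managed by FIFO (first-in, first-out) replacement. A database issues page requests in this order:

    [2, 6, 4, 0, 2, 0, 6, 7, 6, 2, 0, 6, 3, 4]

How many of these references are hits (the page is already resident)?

2: miss, frames [2]
6: miss, frames [2, 6]
4: miss, frames [2, 6, 4]
0: miss, frames [2, 6, 4, 0]
2: hit
0: hit
6: hit
7: miss, frames [2, 6, 4, 0, 7]
6: hit
2: hit
0: hit
6: hit
3: miss, evict 2, frames [6, 4, 0, 7, 3]
4: hit
Hits: 8.

8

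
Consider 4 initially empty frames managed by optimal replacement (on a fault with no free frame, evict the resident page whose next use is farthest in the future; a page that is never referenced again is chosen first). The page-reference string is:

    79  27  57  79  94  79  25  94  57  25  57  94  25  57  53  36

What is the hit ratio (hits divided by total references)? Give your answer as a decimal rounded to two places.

79: miss, frames [79]
27: miss, frames [79, 27]
57: miss, frames [79, 27, 57]
79: hit
94: miss, frames [79, 27, 57, 94]
79: hit
25: miss, evict 27, frames [79, 57, 94, 25]
94: hit
57: hit
25: hit
57: hit
94: hit
25: hit
57: hit
53: miss, evict 25, frames [79, 57, 94, 53]
36: miss, evict 53, frames [79, 57, 94, 36]
Hits: 9 of 16 references → 9/16 = 0.5625.

0.56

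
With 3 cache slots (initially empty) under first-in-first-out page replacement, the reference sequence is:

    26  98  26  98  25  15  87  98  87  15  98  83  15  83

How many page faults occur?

8

26 -> miss, frames (26)
98 -> miss, frames (26 98)
26 -> hit
98 -> hit
25 -> miss, frames (26 98 25)
15 -> miss, evict 26, frames (98 25 15)
87 -> miss, evict 98, frames (25 15 87)
98 -> miss, evict 25, frames (15 87 98)
87 -> hit
15 -> hit
98 -> hit
83 -> miss, evict 15, frames (87 98 83)
15 -> miss, evict 87, frames (98 83 15)
83 -> hit
Page faults: 8.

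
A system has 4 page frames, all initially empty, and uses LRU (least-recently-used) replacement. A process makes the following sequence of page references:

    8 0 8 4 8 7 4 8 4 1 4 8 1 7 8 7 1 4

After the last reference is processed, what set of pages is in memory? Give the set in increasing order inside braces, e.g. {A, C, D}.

8 → miss, frames {8}
0 → miss, frames {8,0}
8 → hit
4 → miss, frames {0,8,4}
8 → hit
7 → miss, frames {0,4,8,7}
4 → hit
8 → hit
4 → hit
1 → miss, evict 0, frames {7,8,4,1}
4 → hit
8 → hit
1 → hit
7 → hit
8 → hit
7 → hit
1 → hit
4 → hit

{1, 4, 7, 8}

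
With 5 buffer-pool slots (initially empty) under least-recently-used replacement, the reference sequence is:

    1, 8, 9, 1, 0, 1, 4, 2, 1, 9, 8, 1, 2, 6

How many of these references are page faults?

1 → miss, frames [1]
8 → miss, frames [1, 8]
9 → miss, frames [1, 8, 9]
1 → hit
0 → miss, frames [8, 9, 1, 0]
1 → hit
4 → miss, frames [8, 9, 0, 1, 4]
2 → miss, evict 8, frames [9, 0, 1, 4, 2]
1 → hit
9 → hit
8 → miss, evict 0, frames [4, 2, 1, 9, 8]
1 → hit
2 → hit
6 → miss, evict 4, frames [9, 8, 1, 2, 6]
Page faults: 8.

8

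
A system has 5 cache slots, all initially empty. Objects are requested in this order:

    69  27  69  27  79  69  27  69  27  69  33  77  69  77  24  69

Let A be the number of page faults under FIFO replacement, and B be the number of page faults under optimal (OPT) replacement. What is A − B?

1

Under FIFO: F F . . F . . . . . F F . . F F → 7 faults.
Under OPT: F F . . F . . . . . F F . . F . → 6 faults.
A − B = 7 − 6 = 1.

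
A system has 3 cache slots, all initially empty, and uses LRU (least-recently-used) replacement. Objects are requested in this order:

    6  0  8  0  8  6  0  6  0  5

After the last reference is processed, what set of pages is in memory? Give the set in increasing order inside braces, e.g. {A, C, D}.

{0, 5, 6}

6: miss, frames (6)
0: miss, frames (6 0)
8: miss, frames (6 0 8)
0: hit
8: hit
6: hit
0: hit
6: hit
0: hit
5: miss, evict 8, frames (6 0 5)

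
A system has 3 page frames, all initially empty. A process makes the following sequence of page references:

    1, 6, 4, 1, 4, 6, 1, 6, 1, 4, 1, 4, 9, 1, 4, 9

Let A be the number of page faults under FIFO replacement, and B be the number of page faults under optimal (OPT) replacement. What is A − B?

1

Under FIFO: F F F . . . . . . . . . F F . . → 5 faults.
Under OPT: F F F . . . . . . . . . F . . . → 4 faults.
A − B = 5 − 4 = 1.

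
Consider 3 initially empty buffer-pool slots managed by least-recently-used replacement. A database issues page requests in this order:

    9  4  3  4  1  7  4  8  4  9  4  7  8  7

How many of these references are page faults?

9

9 → miss, frames {9}
4 → miss, frames {9,4}
3 → miss, frames {9,4,3}
4 → hit
1 → miss, evict 9, frames {3,4,1}
7 → miss, evict 3, frames {4,1,7}
4 → hit
8 → miss, evict 1, frames {7,4,8}
4 → hit
9 → miss, evict 7, frames {8,4,9}
4 → hit
7 → miss, evict 8, frames {9,4,7}
8 → miss, evict 9, frames {4,7,8}
7 → hit
Page faults: 9.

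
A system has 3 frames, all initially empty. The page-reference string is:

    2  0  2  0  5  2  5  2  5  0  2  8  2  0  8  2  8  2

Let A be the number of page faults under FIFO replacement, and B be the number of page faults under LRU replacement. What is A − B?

Under FIFO: F F . . F . . . . . . F F F . . . . → 6 faults.
Under LRU: F F . . F . . . . . . F . . . . . . → 4 faults.
A − B = 6 − 4 = 2.

2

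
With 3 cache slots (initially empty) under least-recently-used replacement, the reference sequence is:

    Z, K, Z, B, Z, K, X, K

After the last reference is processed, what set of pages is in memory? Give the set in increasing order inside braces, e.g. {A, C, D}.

{K, X, Z}

Z -> fault, frames [Z]
K -> fault, frames [Z, K]
Z -> hit
B -> fault, frames [K, Z, B]
Z -> hit
K -> hit
X -> fault, evict B, frames [Z, K, X]
K -> hit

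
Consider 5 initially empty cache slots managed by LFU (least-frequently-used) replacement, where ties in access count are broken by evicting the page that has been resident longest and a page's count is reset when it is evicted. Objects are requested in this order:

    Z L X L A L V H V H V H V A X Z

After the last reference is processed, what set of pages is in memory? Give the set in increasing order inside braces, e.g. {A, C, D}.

{A, H, L, V, Z}

Z -> fault, frames (Z)
L -> fault, frames (Z L)
X -> fault, frames (Z L X)
L -> hit
A -> fault, frames (Z L X A)
L -> hit
V -> fault, frames (Z L X A V)
H -> fault, evict Z, frames (L X A V H)
V -> hit
H -> hit
V -> hit
H -> hit
V -> hit
A -> hit
X -> hit
Z -> fault, evict X, frames (L A V H Z)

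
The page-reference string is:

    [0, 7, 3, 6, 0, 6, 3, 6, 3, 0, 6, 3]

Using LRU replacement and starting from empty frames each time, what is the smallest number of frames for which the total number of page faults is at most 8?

f=1: 12 faults
f=2: 9 faults
f=3: 5 faults
f=4: 4 faults
Smallest f with faults ≤ 8 is 3.

3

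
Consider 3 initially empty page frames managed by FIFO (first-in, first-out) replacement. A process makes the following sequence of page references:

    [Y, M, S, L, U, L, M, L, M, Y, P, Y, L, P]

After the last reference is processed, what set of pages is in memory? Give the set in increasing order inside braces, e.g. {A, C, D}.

{L, P, Y}

Y: fault, frames {Y}
M: fault, frames {Y,M}
S: fault, frames {Y,M,S}
L: fault, evict Y, frames {M,S,L}
U: fault, evict M, frames {S,L,U}
L: hit
M: fault, evict S, frames {L,U,M}
L: hit
M: hit
Y: fault, evict L, frames {U,M,Y}
P: fault, evict U, frames {M,Y,P}
Y: hit
L: fault, evict M, frames {Y,P,L}
P: hit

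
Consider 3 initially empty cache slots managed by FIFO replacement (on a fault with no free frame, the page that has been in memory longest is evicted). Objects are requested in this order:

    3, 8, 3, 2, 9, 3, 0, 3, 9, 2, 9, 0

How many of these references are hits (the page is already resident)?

3 → miss, frames [3]
8 → miss, frames [3, 8]
3 → hit
2 → miss, frames [3, 8, 2]
9 → miss, evict 3, frames [8, 2, 9]
3 → miss, evict 8, frames [2, 9, 3]
0 → miss, evict 2, frames [9, 3, 0]
3 → hit
9 → hit
2 → miss, evict 9, frames [3, 0, 2]
9 → miss, evict 3, frames [0, 2, 9]
0 → hit
Hits: 4.

4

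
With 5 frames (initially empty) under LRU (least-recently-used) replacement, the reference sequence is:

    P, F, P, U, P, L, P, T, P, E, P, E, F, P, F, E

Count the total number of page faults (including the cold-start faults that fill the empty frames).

7

P → miss, frames [P]
F → miss, frames [P, F]
P → hit
U → miss, frames [F, P, U]
P → hit
L → miss, frames [F, U, P, L]
P → hit
T → miss, frames [F, U, L, P, T]
P → hit
E → miss, evict F, frames [U, L, T, P, E]
P → hit
E → hit
F → miss, evict U, frames [L, T, P, E, F]
P → hit
F → hit
E → hit
Page faults: 7.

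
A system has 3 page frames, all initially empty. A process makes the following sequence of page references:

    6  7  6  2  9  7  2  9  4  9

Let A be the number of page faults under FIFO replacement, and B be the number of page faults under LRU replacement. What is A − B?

-1

Under FIFO: F F . F F . . . F . → 5 faults.
Under LRU: F F . F F F . . F . → 6 faults.
A − B = 5 − 6 = -1.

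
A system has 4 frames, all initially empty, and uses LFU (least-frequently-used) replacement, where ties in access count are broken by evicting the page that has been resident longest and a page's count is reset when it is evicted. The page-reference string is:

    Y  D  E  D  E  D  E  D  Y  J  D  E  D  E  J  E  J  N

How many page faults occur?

5

Y -> miss, frames [Y]
D -> miss, frames [Y, D]
E -> miss, frames [Y, D, E]
D -> hit
E -> hit
D -> hit
E -> hit
D -> hit
Y -> hit
J -> miss, frames [Y, D, E, J]
D -> hit
E -> hit
D -> hit
E -> hit
J -> hit
E -> hit
J -> hit
N -> miss, evict Y, frames [D, E, J, N]
Page faults: 5.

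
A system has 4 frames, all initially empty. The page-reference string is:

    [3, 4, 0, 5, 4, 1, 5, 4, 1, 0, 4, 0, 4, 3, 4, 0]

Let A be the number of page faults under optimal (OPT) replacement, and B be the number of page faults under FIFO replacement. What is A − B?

Under OPT: F F F F . F . . . . . . . F . . → 6 faults.
Under FIFO: F F F F . F . . . . . . . F F F → 8 faults.
A − B = 6 − 8 = -2.

-2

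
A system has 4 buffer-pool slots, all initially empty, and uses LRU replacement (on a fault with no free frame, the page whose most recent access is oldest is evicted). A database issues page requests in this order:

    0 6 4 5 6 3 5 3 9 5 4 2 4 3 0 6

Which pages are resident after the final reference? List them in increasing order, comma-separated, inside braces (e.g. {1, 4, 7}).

0: miss, frames {0}
6: miss, frames {0,6}
4: miss, frames {0,6,4}
5: miss, frames {0,6,4,5}
6: hit
3: miss, evict 0, frames {4,5,6,3}
5: hit
3: hit
9: miss, evict 4, frames {6,5,3,9}
5: hit
4: miss, evict 6, frames {3,9,5,4}
2: miss, evict 3, frames {9,5,4,2}
4: hit
3: miss, evict 9, frames {5,2,4,3}
0: miss, evict 5, frames {2,4,3,0}
6: miss, evict 2, frames {4,3,0,6}

{0, 3, 4, 6}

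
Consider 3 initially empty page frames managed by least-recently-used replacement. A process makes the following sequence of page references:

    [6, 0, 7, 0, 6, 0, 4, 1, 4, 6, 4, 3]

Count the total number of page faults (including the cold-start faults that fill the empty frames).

6 -> miss, frames [6]
0 -> miss, frames [6, 0]
7 -> miss, frames [6, 0, 7]
0 -> hit
6 -> hit
0 -> hit
4 -> miss, evict 7, frames [6, 0, 4]
1 -> miss, evict 6, frames [0, 4, 1]
4 -> hit
6 -> miss, evict 0, frames [1, 4, 6]
4 -> hit
3 -> miss, evict 1, frames [6, 4, 3]
Page faults: 7.

7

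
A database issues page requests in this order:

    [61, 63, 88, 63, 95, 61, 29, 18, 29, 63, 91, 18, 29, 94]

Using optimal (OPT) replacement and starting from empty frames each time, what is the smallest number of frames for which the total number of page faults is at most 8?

3

f=1: 14 faults
f=2: 11 faults
f=3: 8 faults
f=4: 8 faults
f=5: 8 faults
f=6: 8 faults
f=7: 8 faults
f=8: 8 faults
Smallest f with faults ≤ 8 is 3.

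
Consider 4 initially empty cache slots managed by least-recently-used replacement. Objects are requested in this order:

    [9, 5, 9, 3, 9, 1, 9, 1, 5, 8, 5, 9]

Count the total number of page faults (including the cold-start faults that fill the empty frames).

5

9: miss, frames [9]
5: miss, frames [9, 5]
9: hit
3: miss, frames [5, 9, 3]
9: hit
1: miss, frames [5, 3, 9, 1]
9: hit
1: hit
5: hit
8: miss, evict 3, frames [9, 1, 5, 8]
5: hit
9: hit
Page faults: 5.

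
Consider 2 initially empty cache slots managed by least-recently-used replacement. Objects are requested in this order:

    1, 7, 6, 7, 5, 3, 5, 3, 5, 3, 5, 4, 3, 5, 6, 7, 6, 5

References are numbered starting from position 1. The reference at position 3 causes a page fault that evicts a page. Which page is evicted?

1

pos 1: 1 -> fault, frames {1}
pos 2: 7 -> fault, frames {1,7}
pos 3: 6 -> fault, evict 1, frames {7,6}
At position 3, page 1 is evicted.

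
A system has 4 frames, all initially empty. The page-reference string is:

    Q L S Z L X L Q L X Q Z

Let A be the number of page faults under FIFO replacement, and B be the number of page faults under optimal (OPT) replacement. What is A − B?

2

Under FIFO: F F F F . F . F F . . . → 7 faults.
Under OPT: F F F F . F . . . . . . → 5 faults.
A − B = 7 − 5 = 2.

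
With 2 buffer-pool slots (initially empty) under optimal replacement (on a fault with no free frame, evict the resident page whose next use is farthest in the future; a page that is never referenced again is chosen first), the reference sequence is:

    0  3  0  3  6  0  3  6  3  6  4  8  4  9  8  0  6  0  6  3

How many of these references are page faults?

10

0 -> miss, frames (0)
3 -> miss, frames (0 3)
0 -> hit
3 -> hit
6 -> miss, evict 3, frames (0 6)
0 -> hit
3 -> miss, evict 0, frames (6 3)
6 -> hit
3 -> hit
6 -> hit
4 -> miss, evict 3, frames (6 4)
8 -> miss, evict 6, frames (4 8)
4 -> hit
9 -> miss, evict 4, frames (8 9)
8 -> hit
0 -> miss, evict 9, frames (8 0)
6 -> miss, evict 8, frames (0 6)
0 -> hit
6 -> hit
3 -> miss, evict 6, frames (0 3)
Page faults: 10.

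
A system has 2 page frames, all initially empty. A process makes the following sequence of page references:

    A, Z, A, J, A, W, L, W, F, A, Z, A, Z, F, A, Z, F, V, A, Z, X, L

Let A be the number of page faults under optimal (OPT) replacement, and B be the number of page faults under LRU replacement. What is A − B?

-3

Under OPT: F F . F . F F . F F F . . F . F . F F . F F → 14 faults.
Under LRU: F F . F . F F . F F F . . F F F F F F F F F → 17 faults.
A − B = 14 − 17 = -3.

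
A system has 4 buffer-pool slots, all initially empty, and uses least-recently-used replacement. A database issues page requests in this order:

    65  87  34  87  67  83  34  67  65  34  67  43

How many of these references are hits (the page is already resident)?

65 -> fault, frames [65]
87 -> fault, frames [65, 87]
34 -> fault, frames [65, 87, 34]
87 -> hit
67 -> fault, frames [65, 34, 87, 67]
83 -> fault, evict 65, frames [34, 87, 67, 83]
34 -> hit
67 -> hit
65 -> fault, evict 87, frames [83, 34, 67, 65]
34 -> hit
67 -> hit
43 -> fault, evict 83, frames [65, 34, 67, 43]
Hits: 5.

5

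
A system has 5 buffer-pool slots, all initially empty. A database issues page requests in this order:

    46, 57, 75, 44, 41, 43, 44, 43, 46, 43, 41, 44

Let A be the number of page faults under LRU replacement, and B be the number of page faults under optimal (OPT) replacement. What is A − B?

Under LRU: F F F F F F . . F . . . → 7 faults.
Under OPT: F F F F F F . . . . . . → 6 faults.
A − B = 7 − 6 = 1.

1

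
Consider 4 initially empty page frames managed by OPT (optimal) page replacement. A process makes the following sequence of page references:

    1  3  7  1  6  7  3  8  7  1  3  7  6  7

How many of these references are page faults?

1 → fault, frames [1]
3 → fault, frames [1, 3]
7 → fault, frames [1, 3, 7]
1 → hit
6 → fault, frames [1, 3, 7, 6]
7 → hit
3 → hit
8 → fault, evict 6, frames [1, 3, 7, 8]
7 → hit
1 → hit
3 → hit
7 → hit
6 → fault, evict 8, frames [1, 3, 7, 6]
7 → hit
Page faults: 6.

6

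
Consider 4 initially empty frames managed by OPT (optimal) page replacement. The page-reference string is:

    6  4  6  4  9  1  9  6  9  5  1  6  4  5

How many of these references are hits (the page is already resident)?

9

6 → miss, frames [6]
4 → miss, frames [6, 4]
6 → hit
4 → hit
9 → miss, frames [6, 4, 9]
1 → miss, frames [6, 4, 9, 1]
9 → hit
6 → hit
9 → hit
5 → miss, evict 9, frames [6, 4, 1, 5]
1 → hit
6 → hit
4 → hit
5 → hit
Hits: 9.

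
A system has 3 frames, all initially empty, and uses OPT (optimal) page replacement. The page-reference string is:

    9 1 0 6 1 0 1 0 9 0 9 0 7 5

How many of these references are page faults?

7

9 → fault, frames [9]
1 → fault, frames [9, 1]
0 → fault, frames [9, 1, 0]
6 → fault, evict 9, frames [1, 0, 6]
1 → hit
0 → hit
1 → hit
0 → hit
9 → fault, evict 6, frames [1, 0, 9]
0 → hit
9 → hit
0 → hit
7 → fault, evict 9, frames [1, 0, 7]
5 → fault, evict 7, frames [1, 0, 5]
Page faults: 7.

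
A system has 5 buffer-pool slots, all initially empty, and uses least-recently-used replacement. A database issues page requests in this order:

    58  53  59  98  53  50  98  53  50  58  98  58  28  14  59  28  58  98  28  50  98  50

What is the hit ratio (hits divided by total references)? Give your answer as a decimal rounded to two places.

58 → miss, frames (58)
53 → miss, frames (58 53)
59 → miss, frames (58 53 59)
98 → miss, frames (58 53 59 98)
53 → hit
50 → miss, frames (58 59 98 53 50)
98 → hit
53 → hit
50 → hit
58 → hit
98 → hit
58 → hit
28 → miss, evict 59, frames (53 50 98 58 28)
14 → miss, evict 53, frames (50 98 58 28 14)
59 → miss, evict 50, frames (98 58 28 14 59)
28 → hit
58 → hit
98 → hit
28 → hit
50 → miss, evict 14, frames (59 58 98 28 50)
98 → hit
50 → hit
Hits: 13 of 22 references → 13/22 = 0.5909.

0.59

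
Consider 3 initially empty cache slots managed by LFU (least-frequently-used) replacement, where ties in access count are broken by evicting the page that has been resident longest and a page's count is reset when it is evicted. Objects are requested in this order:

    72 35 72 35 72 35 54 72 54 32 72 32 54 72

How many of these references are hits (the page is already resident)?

9

72 → miss, frames (72)
35 → miss, frames (72 35)
72 → hit
35 → hit
72 → hit
35 → hit
54 → miss, frames (72 35 54)
72 → hit
54 → hit
32 → miss, evict 54, frames (72 35 32)
72 → hit
32 → hit
54 → miss, evict 32, frames (72 35 54)
72 → hit
Hits: 9.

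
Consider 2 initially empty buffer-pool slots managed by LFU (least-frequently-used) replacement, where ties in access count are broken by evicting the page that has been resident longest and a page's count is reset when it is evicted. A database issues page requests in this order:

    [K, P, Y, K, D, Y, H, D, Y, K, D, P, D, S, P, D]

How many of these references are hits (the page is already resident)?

K → fault, frames {K}
P → fault, frames {K,P}
Y → fault, evict K, frames {P,Y}
K → fault, evict P, frames {Y,K}
D → fault, evict Y, frames {K,D}
Y → fault, evict K, frames {D,Y}
H → fault, evict D, frames {Y,H}
D → fault, evict Y, frames {H,D}
Y → fault, evict H, frames {D,Y}
K → fault, evict D, frames {Y,K}
D → fault, evict Y, frames {K,D}
P → fault, evict K, frames {D,P}
D → hit
S → fault, evict P, frames {D,S}
P → fault, evict S, frames {D,P}
D → hit
Hits: 2.

2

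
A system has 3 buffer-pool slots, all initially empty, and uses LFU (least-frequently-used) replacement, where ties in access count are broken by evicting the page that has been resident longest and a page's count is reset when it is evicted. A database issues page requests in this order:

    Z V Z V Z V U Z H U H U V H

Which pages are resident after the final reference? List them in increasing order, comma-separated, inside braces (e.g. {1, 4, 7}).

Z → fault, frames [Z]
V → fault, frames [Z, V]
Z → hit
V → hit
Z → hit
V → hit
U → fault, frames [Z, V, U]
Z → hit
H → fault, evict U, frames [Z, V, H]
U → fault, evict H, frames [Z, V, U]
H → fault, evict U, frames [Z, V, H]
U → fault, evict H, frames [Z, V, U]
V → hit
H → fault, evict U, frames [Z, V, H]

{H, V, Z}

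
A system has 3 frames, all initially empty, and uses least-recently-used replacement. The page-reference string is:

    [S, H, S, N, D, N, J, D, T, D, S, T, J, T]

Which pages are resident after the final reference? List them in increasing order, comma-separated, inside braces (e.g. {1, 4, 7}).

S -> fault, frames [S]
H -> fault, frames [S, H]
S -> hit
N -> fault, frames [H, S, N]
D -> fault, evict H, frames [S, N, D]
N -> hit
J -> fault, evict S, frames [D, N, J]
D -> hit
T -> fault, evict N, frames [J, D, T]
D -> hit
S -> fault, evict J, frames [T, D, S]
T -> hit
J -> fault, evict D, frames [S, T, J]
T -> hit

{J, S, T}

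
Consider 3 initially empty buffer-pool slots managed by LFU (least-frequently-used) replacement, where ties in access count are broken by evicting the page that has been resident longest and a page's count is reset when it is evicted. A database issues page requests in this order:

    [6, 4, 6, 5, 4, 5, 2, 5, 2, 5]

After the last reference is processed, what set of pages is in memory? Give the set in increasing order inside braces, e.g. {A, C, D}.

{2, 4, 5}

6: miss, frames (6)
4: miss, frames (6 4)
6: hit
5: miss, frames (6 4 5)
4: hit
5: hit
2: miss, evict 6, frames (4 5 2)
5: hit
2: hit
5: hit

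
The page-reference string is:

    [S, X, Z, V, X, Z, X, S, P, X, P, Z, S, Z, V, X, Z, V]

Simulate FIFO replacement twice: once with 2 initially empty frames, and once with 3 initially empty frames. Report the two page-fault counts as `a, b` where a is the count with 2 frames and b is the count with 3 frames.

15, 12

2 frames: F F F F F F . F F F . F F . F F F F → 15 faults.
3 frames: F F F F . . . F F F . F F . F F F . → 12 faults.
12 < 15: adding a frame reduced faults, as is typical.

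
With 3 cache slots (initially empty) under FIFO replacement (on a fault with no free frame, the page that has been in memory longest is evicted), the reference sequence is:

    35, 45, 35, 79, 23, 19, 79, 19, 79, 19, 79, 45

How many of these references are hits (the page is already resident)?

35: miss, frames [35]
45: miss, frames [35, 45]
35: hit
79: miss, frames [35, 45, 79]
23: miss, evict 35, frames [45, 79, 23]
19: miss, evict 45, frames [79, 23, 19]
79: hit
19: hit
79: hit
19: hit
79: hit
45: miss, evict 79, frames [23, 19, 45]
Hits: 6.

6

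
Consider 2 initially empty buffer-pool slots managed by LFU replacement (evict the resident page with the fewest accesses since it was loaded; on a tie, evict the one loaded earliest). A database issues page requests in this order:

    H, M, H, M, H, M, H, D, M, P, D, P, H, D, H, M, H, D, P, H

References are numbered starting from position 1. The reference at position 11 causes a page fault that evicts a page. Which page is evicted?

P

pos 1: H → miss, frames [H]
pos 2: M → miss, frames [H, M]
pos 3: H → hit
pos 4: M → hit
pos 5: H → hit
pos 6: M → hit
pos 7: H → hit
pos 8: D → miss, evict M, frames [H, D]
pos 9: M → miss, evict D, frames [H, M]
pos 10: P → miss, evict M, frames [H, P]
pos 11: D → miss, evict P, frames [H, D]
At position 11, page P is evicted.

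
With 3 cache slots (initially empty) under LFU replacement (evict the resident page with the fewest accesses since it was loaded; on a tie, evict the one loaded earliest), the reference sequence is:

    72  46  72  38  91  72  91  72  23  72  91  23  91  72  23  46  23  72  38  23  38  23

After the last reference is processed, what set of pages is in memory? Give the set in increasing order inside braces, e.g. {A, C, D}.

72: fault, frames (72)
46: fault, frames (72 46)
72: hit
38: fault, frames (72 46 38)
91: fault, evict 46, frames (72 38 91)
72: hit
91: hit
72: hit
23: fault, evict 38, frames (72 91 23)
72: hit
91: hit
23: hit
91: hit
72: hit
23: hit
46: fault, evict 23, frames (72 91 46)
23: fault, evict 46, frames (72 91 23)
72: hit
38: fault, evict 23, frames (72 91 38)
23: fault, evict 38, frames (72 91 23)
38: fault, evict 23, frames (72 91 38)
23: fault, evict 38, frames (72 91 23)

{23, 72, 91}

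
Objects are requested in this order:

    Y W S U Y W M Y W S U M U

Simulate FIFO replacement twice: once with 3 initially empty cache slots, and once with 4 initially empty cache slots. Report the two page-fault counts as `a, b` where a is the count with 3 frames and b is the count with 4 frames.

3 frames: F F F F F F F . . F F . . → 9 faults.
4 frames: F F F F . . F F F F F F . → 10 faults.
10 > 9: adding a frame increased faults — Belady's anomaly.

9, 10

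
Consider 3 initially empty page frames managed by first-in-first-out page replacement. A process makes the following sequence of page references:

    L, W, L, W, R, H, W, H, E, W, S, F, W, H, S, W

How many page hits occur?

6

L -> fault, frames [L]
W -> fault, frames [L, W]
L -> hit
W -> hit
R -> fault, frames [L, W, R]
H -> fault, evict L, frames [W, R, H]
W -> hit
H -> hit
E -> fault, evict W, frames [R, H, E]
W -> fault, evict R, frames [H, E, W]
S -> fault, evict H, frames [E, W, S]
F -> fault, evict E, frames [W, S, F]
W -> hit
H -> fault, evict W, frames [S, F, H]
S -> hit
W -> fault, evict S, frames [F, H, W]
Hits: 6.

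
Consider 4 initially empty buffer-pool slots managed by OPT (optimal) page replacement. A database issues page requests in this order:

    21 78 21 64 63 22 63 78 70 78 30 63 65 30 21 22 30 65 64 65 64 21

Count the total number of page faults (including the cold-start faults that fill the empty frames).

10

21 → miss, frames (21)
78 → miss, frames (21 78)
21 → hit
64 → miss, frames (21 78 64)
63 → miss, frames (21 78 64 63)
22 → miss, evict 64, frames (21 78 63 22)
63 → hit
78 → hit
70 → miss, evict 22, frames (21 78 63 70)
78 → hit
30 → miss, evict 70, frames (21 78 63 30)
63 → hit
65 → miss, evict 63, frames (21 78 30 65)
30 → hit
21 → hit
22 → miss, evict 78, frames (21 30 65 22)
30 → hit
65 → hit
64 → miss, evict 22, frames (21 30 65 64)
65 → hit
64 → hit
21 → hit
Page faults: 10.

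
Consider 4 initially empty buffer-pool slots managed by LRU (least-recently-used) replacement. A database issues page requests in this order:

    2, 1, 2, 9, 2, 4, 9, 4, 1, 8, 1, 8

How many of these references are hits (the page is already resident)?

2: fault, frames (2)
1: fault, frames (2 1)
2: hit
9: fault, frames (1 2 9)
2: hit
4: fault, frames (1 9 2 4)
9: hit
4: hit
1: hit
8: fault, evict 2, frames (9 4 1 8)
1: hit
8: hit
Hits: 7.

7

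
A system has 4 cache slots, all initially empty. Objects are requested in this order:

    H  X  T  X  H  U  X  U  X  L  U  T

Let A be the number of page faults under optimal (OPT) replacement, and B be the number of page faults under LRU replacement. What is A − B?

-1

Under OPT: F F F . . F . . . F . . → 5 faults.
Under LRU: F F F . . F . . . F . F → 6 faults.
A − B = 5 − 6 = -1.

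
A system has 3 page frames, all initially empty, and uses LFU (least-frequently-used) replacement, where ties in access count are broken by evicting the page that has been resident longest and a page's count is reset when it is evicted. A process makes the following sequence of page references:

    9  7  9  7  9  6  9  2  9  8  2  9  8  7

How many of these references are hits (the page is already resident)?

7

9 → miss, frames [9]
7 → miss, frames [9, 7]
9 → hit
7 → hit
9 → hit
6 → miss, frames [9, 7, 6]
9 → hit
2 → miss, evict 6, frames [9, 7, 2]
9 → hit
8 → miss, evict 2, frames [9, 7, 8]
2 → miss, evict 8, frames [9, 7, 2]
9 → hit
8 → miss, evict 2, frames [9, 7, 8]
7 → hit
Hits: 7.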